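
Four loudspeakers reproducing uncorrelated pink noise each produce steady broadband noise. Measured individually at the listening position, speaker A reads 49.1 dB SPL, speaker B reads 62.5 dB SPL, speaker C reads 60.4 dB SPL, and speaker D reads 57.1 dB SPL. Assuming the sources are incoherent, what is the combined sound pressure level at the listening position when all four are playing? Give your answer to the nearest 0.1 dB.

Incoherent sources sum as intensities:
L_total = 10·log₁₀(10^(49.1/10) + 10^(62.5/10) + 10^(60.4/10) + 10^(57.1/10)) = 10·log₁₀(3469000) = 65.4 dB SPL.

65.4 dB SPL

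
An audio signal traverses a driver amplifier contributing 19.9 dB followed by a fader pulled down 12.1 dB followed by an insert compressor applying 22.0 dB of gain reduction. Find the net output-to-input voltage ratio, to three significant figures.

Net gain = 19.9 + (−12.1) + (−22.0) = -14.2 dB.
Voltage ratio = 10^(-14.2/20) = 0.195.

0.195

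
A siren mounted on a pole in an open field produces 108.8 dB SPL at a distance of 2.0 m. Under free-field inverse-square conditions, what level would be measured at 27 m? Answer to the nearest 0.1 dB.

86.2 dB SPL

For a point source in a free field, ΔL = −20·log₁₀(d₂/d₁).
ΔL = −20·log₁₀(27/2.0) = -22.61 dB, so L₂ = 108.8 + (-22.61) = 86.2 dB SPL.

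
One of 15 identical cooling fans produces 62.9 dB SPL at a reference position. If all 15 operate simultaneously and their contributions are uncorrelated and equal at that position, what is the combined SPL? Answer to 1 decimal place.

15 equal incoherent sources raise the level by 10·log₁₀(15) = 11.76 dB.
L_total = 62.9 + 11.76 = 74.7 dB SPL.

74.7 dB SPL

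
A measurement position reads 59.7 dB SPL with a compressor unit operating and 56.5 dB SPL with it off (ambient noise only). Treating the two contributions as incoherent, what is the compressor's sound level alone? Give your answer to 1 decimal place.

56.9 dB SPL

Remove the background by subtracting linear intensities:
L_src = 10·log₁₀(10^(59.7/10) − 10^(56.5/10)) = 10·log₁₀(486600) = 56.9 dB SPL.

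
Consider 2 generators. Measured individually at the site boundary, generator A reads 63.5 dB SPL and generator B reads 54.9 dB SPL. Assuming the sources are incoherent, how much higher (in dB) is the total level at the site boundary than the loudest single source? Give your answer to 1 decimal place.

0.6 dB

Incoherent sources sum as intensities:
L_total = 10·log₁₀(10^(63.5/10) + 10^(54.9/10)) = 64.06 dB SPL.
Excess over the loudest (63.5 dB): 64.06 − 63.5 = 0.6 dB.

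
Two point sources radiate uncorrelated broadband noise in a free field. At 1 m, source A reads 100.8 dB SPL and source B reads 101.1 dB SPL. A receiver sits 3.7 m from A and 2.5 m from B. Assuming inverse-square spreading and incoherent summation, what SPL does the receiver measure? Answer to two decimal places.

At the listener: L_A = 100.8 − 20·log₁₀(3.7) = 89.436 dB; L_B = 101.1 − 20·log₁₀(2.5) = 93.141 dB.
Combined: 10·log₁₀(10^(89.436/10)+10^(93.141/10)) = 94.68 dB SPL.

94.68 dB SPL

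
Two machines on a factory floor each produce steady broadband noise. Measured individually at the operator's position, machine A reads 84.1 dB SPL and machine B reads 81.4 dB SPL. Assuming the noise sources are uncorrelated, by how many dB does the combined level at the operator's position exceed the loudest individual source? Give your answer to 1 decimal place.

Incoherent sources sum as intensities:
L_total = 10·log₁₀(10^(84.1/10) + 10^(81.4/10)) = 85.97 dB SPL.
Excess over the loudest (84.1 dB): 85.97 − 84.1 = 1.9 dB.

1.9 dB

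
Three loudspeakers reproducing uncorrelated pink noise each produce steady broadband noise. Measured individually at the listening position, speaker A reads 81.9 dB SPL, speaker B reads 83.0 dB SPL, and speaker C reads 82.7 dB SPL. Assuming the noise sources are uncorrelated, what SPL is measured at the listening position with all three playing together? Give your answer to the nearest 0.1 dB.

87.3 dB SPL

Add the sources as powers (linear), then convert back to dB:
L_total = 10·log₁₀(10^(81.9/10) + 10^(83.0/10) + 10^(82.7/10)) = 10·log₁₀(540600000) = 87.3 dB SPL.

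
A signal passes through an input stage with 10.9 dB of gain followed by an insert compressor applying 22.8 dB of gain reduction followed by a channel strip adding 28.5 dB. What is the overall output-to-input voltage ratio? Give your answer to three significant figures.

Net gain = 10.9 + (−22.8) + 28.5 = 16.6 dB.
Voltage ratio = 10^(16.6/20) = 6.76.

6.76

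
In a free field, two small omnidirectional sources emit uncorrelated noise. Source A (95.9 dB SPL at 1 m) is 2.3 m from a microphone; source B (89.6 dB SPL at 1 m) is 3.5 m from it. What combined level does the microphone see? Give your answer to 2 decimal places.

At the listener: L_A = 95.9 − 20·log₁₀(2.3) = 88.665 dB; L_B = 89.6 − 20·log₁₀(3.5) = 78.719 dB.
Combined: 10·log₁₀(10^(88.665/10)+10^(78.719/10)) = 89.08 dB SPL.

89.08 dB SPL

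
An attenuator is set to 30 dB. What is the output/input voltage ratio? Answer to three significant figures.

0.0316

Voltage ratio = 10^(dB/20).
10^(-30/20) = 10^(-1.500) = 0.0316.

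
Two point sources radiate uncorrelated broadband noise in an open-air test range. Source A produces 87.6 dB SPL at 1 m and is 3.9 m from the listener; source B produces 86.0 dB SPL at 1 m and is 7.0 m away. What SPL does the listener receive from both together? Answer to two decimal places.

76.62 dB SPL

At the listener: L_A = 87.6 − 20·log₁₀(3.9) = 75.779 dB; L_B = 86.0 − 20·log₁₀(7.0) = 69.098 dB.
Combined: 10·log₁₀(10^(75.779/10)+10^(69.098/10)) = 76.62 dB SPL.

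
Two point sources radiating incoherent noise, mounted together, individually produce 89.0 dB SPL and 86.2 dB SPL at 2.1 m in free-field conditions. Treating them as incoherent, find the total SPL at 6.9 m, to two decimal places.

80.50 dB SPL

Combined at 2.1 m: 10·log₁₀(10^(89.0/10)+10^(86.2/10)) = 90.832 dB SPL.
Then apply −20·log₁₀(6.9/2.1) = -10.333 dB → 80.50 dB SPL.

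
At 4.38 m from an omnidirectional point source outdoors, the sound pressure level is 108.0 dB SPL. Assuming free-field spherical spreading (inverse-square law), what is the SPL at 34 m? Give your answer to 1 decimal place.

90.2 dB SPL

Inverse-square spreading gives ΔL = −20·log₁₀(d₂/d₁).
ΔL = −20·log₁₀(34/4.38) = -17.80 dB, so L₂ = 108.0 + (-17.80) = 90.2 dB SPL.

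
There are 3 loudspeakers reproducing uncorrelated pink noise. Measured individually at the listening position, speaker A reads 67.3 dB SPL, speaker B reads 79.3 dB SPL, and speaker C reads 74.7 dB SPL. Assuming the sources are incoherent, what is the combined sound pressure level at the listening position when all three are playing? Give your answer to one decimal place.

Incoherent sources sum as intensities:
L_total = 10·log₁₀(10^(67.3/10) + 10^(79.3/10) + 10^(74.7/10)) = 10·log₁₀(120000000) = 80.8 dB SPL.

80.8 dB SPL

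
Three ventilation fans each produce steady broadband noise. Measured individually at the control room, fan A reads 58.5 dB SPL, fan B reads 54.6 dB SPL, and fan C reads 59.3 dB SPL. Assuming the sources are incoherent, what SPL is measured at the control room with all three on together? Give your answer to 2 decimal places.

Uncorrelated sources add in intensity (power), not in dB.
L_total = 10·log₁₀(10^(58.5/10) + 10^(54.6/10) + 10^(59.3/10)) = 10·log₁₀(1847000) = 62.67 dB SPL.

62.67 dB SPL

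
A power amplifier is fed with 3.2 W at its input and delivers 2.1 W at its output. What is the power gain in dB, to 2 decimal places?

-1.83 dB

Power ratio → dB uses the 10·log₁₀ form:
10·log₁₀(2.1/3.2) = 10·log₁₀(0.6562) = -1.83 dB.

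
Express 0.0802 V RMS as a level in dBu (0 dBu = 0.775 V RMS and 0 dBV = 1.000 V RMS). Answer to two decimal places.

dBu = 20·log₁₀(V / 0.775 V).
20·log₁₀(0.0802/0.775) = -19.70 dBu.

-19.70 dBu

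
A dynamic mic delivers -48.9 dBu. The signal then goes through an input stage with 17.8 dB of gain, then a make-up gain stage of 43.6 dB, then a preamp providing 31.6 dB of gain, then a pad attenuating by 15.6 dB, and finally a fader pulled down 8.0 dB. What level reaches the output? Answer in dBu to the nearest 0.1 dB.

Gain stages sum in dB:
-48.9 + 17.8 + 43.6 + 31.6 − 15.6 − 8.0 = +20.5 dBu.

+20.5 dBu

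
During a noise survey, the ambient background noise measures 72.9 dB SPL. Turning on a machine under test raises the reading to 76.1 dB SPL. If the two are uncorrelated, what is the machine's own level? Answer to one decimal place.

Remove the background by subtracting linear intensities:
L_src = 10·log₁₀(10^(76.1/10) − 10^(72.9/10)) = 10·log₁₀(21240000) = 73.3 dB SPL.

73.3 dB SPL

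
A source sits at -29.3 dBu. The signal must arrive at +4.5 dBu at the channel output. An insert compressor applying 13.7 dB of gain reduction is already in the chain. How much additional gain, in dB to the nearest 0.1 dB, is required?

The required make-up gain is the shortfall in the dB sum.
G = +4.5 − (-29.3) + 13.7 = 47.5 dB.

47.5 dB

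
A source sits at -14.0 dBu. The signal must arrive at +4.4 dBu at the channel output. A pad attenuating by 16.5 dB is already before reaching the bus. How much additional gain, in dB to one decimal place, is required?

The required make-up gain is the shortfall in the dB sum.
G = +4.4 − (-14.0) + 16.5 = 34.9 dB.

34.9 dB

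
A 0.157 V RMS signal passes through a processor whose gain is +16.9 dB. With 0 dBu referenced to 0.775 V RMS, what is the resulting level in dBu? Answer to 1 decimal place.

+3.0 dBu

Input level: 20·log₁₀(0.157/0.775) = -13.87 dBu.
Output: -13.87 + 16.9 = +3.0 dBu.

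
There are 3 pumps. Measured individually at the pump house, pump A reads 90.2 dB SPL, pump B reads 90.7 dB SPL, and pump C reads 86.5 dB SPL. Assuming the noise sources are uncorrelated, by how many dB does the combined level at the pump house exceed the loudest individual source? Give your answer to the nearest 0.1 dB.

3.6 dB

Add the sources as powers (linear), then convert back to dB:
L_total = 10·log₁₀(10^(90.2/10) + 10^(90.7/10) + 10^(86.5/10)) = 94.26 dB SPL.
Excess over the loudest (90.7 dB): 94.26 − 90.7 = 3.6 dB.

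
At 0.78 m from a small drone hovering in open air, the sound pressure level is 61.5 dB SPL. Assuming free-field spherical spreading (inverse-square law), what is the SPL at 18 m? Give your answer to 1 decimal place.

For a point source in a free field, ΔL = −20·log₁₀(d₂/d₁).
ΔL = −20·log₁₀(18/0.78) = -27.26 dB, so L₂ = 61.5 + (-27.26) = 34.2 dB SPL.

34.2 dB SPL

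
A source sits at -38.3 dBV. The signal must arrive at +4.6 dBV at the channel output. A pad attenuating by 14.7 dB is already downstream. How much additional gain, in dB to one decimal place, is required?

57.6 dB

The required make-up gain is the shortfall in the dB sum.
G = +4.6 − (-38.3) + 14.7 = 57.6 dB.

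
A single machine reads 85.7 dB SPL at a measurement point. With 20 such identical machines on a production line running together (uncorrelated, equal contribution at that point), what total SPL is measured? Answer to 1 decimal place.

98.7 dB SPL

20 equal incoherent sources raise the level by 10·log₁₀(20) = 13.01 dB.
L_total = 85.7 + 13.01 = 98.7 dB SPL.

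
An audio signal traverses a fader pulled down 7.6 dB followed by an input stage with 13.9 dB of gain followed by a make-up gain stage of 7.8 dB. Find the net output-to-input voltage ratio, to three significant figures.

Net gain = (−7.6) + 13.9 + 7.8 = 14.1 dB.
Voltage ratio = 10^(14.1/20) = 5.07.

5.07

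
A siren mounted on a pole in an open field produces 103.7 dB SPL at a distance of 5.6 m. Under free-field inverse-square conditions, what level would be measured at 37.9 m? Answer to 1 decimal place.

87.1 dB SPL

For a point source in a free field, ΔL = −20·log₁₀(d₂/d₁).
ΔL = −20·log₁₀(37.9/5.6) = -16.61 dB, so L₂ = 103.7 + (-16.61) = 87.1 dB SPL.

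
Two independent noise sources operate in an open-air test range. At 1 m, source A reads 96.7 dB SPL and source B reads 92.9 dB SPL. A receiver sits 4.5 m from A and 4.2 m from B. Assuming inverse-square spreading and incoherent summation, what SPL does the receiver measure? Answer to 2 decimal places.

At the listener: L_A = 96.7 − 20·log₁₀(4.5) = 83.636 dB; L_B = 92.9 − 20·log₁₀(4.2) = 80.435 dB.
Combined: 10·log₁₀(10^(83.636/10)+10^(80.435/10)) = 85.33 dB SPL.

85.33 dB SPL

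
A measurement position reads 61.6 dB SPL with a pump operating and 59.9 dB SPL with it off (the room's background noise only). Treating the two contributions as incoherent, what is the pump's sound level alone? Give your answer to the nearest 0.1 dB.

56.7 dB SPL

Background correction is a power subtraction:
L_src = 10·log₁₀(10^(61.6/10) − 10^(59.9/10)) = 10·log₁₀(468200) = 56.7 dB SPL.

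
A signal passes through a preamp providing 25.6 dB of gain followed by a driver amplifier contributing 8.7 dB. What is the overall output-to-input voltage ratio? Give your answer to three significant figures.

Net gain = 25.6 + 8.7 = 34.3 dB.
Voltage ratio = 10^(34.3/20) = 51.9.

51.9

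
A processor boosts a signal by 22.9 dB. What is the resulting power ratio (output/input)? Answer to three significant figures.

Power ratio = 10^(dB/10).
10^(22.9/10) = 10^(2.290) = 195.

195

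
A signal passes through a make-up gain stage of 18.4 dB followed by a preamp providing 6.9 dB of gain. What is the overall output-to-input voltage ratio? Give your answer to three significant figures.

Net gain = 18.4 + 6.9 = 25.3 dB.
Voltage ratio = 10^(25.3/20) = 18.4.

18.4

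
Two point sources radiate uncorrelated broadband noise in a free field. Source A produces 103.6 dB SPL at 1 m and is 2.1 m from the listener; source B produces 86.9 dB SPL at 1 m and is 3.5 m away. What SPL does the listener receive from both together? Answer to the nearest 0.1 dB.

At the listener: L_A = 103.6 − 20·log₁₀(2.1) = 97.16 dB; L_B = 86.9 − 20·log₁₀(3.5) = 76.02 dB.
Combined: 10·log₁₀(10^(97.16/10)+10^(76.02/10)) = 97.2 dB SPL.

97.2 dB SPL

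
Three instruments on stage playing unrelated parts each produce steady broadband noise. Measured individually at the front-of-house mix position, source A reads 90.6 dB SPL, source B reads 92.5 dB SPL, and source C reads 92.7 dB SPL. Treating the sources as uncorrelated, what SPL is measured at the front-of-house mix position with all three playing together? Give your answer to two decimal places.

96.80 dB SPL

Add the sources as powers (linear), then convert back to dB:
L_total = 10·log₁₀(10^(90.6/10) + 10^(92.5/10) + 10^(92.7/10)) = 10·log₁₀(4789000000) = 96.80 dB SPL.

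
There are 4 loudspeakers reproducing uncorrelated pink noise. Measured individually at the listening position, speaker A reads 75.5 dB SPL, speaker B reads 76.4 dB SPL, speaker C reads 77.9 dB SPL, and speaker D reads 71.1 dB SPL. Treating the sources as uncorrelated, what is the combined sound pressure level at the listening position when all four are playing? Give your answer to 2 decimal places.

Incoherent sources sum as intensities:
L_total = 10·log₁₀(10^(75.5/10) + 10^(76.4/10) + 10^(77.9/10) + 10^(71.1/10)) = 10·log₁₀(153700000) = 81.87 dB SPL.

81.87 dB SPL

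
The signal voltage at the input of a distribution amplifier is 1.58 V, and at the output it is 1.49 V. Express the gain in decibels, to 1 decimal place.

-0.5 dB

Voltage is an amplitude quantity, so gain = 20·log₁₀(V_out/V_in).
20·log₁₀(1.49/1.58) = 20·log₁₀(0.9430) = -0.5 dB.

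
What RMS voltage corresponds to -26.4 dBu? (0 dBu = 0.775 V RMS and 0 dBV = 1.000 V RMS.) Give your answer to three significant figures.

0.0371 V

V = 0.775 V × 10^(-26.4/20).
= 0.775 × 0.04786 = 0.0371 V.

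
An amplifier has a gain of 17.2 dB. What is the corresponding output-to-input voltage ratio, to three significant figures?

Voltage ratio = 10^(dB/20).
10^(17.2/20) = 10^(0.8600) = 7.24.

7.24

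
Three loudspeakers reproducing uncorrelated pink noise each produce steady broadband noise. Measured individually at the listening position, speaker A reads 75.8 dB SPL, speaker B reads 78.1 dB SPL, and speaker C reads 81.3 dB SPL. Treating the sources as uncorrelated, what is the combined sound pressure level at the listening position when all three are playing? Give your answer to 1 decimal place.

83.8 dB SPL

Incoherent sources sum as intensities:
L_total = 10·log₁₀(10^(75.8/10) + 10^(78.1/10) + 10^(81.3/10)) = 10·log₁₀(237500000) = 83.8 dB SPL.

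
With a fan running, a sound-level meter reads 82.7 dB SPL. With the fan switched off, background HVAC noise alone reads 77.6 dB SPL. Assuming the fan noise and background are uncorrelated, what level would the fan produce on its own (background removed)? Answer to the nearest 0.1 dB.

81.1 dB SPL

Subtract intensities: L_src = 10·log₁₀(10^(L_total/10) − 10^(L_bg/10)).
L_src = 10·log₁₀(10^(82.7/10) − 10^(77.6/10)) = 10·log₁₀(128700000) = 81.1 dB SPL.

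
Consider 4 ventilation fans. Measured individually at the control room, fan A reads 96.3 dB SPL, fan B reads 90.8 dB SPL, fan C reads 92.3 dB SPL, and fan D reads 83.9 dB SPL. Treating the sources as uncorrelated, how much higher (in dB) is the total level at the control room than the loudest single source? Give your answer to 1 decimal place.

2.4 dB

Uncorrelated sources add in intensity (power), not in dB.
L_total = 10·log₁₀(10^(96.3/10) + 10^(90.8/10) + 10^(92.3/10) + 10^(83.9/10)) = 98.70 dB SPL.
Excess over the loudest (96.3 dB): 98.70 − 96.3 = 2.4 dB.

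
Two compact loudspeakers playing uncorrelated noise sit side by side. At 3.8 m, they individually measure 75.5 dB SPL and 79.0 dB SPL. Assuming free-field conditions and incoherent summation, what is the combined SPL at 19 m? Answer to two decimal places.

66.62 dB SPL

Combined at 3.8 m: 10·log₁₀(10^(75.5/10)+10^(79.0/10)) = 80.604 dB SPL.
Then apply −20·log₁₀(19/3.8) = -13.979 dB → 66.62 dB SPL.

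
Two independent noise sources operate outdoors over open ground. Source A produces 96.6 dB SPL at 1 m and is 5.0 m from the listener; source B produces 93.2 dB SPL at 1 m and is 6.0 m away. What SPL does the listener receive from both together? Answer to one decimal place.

83.8 dB SPL

At the listener: L_A = 96.6 − 20·log₁₀(5.0) = 82.62 dB; L_B = 93.2 − 20·log₁₀(6.0) = 77.64 dB.
Combined: 10·log₁₀(10^(82.62/10)+10^(77.64/10)) = 83.8 dB SPL.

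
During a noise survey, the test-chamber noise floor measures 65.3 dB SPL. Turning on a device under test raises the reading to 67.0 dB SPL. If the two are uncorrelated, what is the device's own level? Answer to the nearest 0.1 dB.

62.1 dB SPL

Remove the background by subtracting linear intensities:
L_src = 10·log₁₀(10^(67.0/10) − 10^(65.3/10)) = 10·log₁₀(1623000) = 62.1 dB SPL.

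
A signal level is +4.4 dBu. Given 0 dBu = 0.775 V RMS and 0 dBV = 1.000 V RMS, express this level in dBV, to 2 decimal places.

+2.19 dBV

The offset between the scales is 20·log₁₀(0.775/1.000) = −2.214 dB.
So dBV = +4.4 − 2.214 = +2.19 dBV.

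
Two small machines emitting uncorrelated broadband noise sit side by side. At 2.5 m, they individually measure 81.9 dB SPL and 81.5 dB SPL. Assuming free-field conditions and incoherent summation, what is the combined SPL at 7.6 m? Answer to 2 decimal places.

Combined at 2.5 m: 10·log₁₀(10^(81.9/10)+10^(81.5/10)) = 84.715 dB SPL.
Then apply −20·log₁₀(7.6/2.5) = -9.657 dB → 75.06 dB SPL.

75.06 dB SPL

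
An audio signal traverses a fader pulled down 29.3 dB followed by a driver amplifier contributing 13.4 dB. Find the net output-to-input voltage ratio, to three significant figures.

Net gain = (−29.3) + 13.4 = -15.9 dB.
Voltage ratio = 10^(-15.9/20) = 0.160.

0.160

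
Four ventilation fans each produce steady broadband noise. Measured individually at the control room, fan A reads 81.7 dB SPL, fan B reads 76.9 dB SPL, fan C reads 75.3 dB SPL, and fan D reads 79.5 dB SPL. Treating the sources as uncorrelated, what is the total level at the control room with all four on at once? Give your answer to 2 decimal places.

85.05 dB SPL

Uncorrelated sources add in intensity (power), not in dB.
L_total = 10·log₁₀(10^(81.7/10) + 10^(76.9/10) + 10^(75.3/10) + 10^(79.5/10)) = 10·log₁₀(319900000) = 85.05 dB SPL.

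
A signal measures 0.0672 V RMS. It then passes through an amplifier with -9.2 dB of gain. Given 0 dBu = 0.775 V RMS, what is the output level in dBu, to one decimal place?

Input level: 20·log₁₀(0.0672/0.775) = -21.24 dBu.
Output: -21.24 − 9.2 = -30.4 dBu.

-30.4 dBu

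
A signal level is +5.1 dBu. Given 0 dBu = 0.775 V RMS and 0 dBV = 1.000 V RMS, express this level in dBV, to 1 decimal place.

The offset between the scales is 20·log₁₀(0.775/1.000) = −2.214 dB.
So dBV = +5.1 − 2.214 = +2.9 dBV.

+2.9 dBV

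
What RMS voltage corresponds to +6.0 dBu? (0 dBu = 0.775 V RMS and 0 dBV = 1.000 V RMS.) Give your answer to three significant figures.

1.55 V

V = 0.775 V × 10^(+6.0/20).
= 0.775 × 1.995 = 1.55 V.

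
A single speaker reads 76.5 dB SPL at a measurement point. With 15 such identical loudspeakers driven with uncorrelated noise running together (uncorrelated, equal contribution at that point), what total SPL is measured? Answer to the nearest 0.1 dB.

88.3 dB SPL

15 equal incoherent sources raise the level by 10·log₁₀(15) = 11.76 dB.
L_total = 76.5 + 11.76 = 88.3 dB SPL.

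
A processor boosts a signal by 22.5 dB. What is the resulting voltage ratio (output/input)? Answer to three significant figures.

13.3

Voltage ratio = 10^(dB/20).
10^(22.5/20) = 10^(1.125) = 13.3.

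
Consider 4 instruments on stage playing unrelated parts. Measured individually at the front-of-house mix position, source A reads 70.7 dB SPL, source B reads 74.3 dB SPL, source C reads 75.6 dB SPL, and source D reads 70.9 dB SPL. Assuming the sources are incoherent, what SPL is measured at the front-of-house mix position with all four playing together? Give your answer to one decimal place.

Uncorrelated sources add in intensity (power), not in dB.
L_total = 10·log₁₀(10^(70.7/10) + 10^(74.3/10) + 10^(75.6/10) + 10^(70.9/10)) = 10·log₁₀(87270000) = 79.4 dB SPL.

79.4 dB SPL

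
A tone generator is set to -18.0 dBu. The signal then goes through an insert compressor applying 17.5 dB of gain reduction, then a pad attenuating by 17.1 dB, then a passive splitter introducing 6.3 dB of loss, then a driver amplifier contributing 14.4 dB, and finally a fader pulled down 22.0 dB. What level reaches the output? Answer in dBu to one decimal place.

In dB, series stages simply add:
-18.0 − 17.5 − 17.1 − 6.3 + 14.4 − 22.0 = -66.5 dBu.

-66.5 dBu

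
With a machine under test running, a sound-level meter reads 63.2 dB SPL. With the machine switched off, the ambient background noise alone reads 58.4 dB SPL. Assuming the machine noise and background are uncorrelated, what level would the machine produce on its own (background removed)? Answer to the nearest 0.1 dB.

Remove the background by subtracting linear intensities:
L_src = 10·log₁₀(10^(63.2/10) − 10^(58.4/10)) = 10·log₁₀(1397000) = 61.5 dB SPL.

61.5 dB SPL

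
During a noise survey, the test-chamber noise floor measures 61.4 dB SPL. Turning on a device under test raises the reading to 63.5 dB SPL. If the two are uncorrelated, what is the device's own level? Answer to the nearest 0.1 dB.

59.3 dB SPL

Subtract intensities: L_src = 10·log₁₀(10^(L_total/10) − 10^(L_bg/10)).
L_src = 10·log₁₀(10^(63.5/10) − 10^(61.4/10)) = 10·log₁₀(858300) = 59.3 dB SPL.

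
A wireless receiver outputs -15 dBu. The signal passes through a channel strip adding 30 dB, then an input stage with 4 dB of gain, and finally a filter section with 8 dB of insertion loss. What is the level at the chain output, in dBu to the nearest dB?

Cascaded gains and losses add directly in dB.
-15 + 30 + 4 − 8 = +11 dBu.

+11 dBu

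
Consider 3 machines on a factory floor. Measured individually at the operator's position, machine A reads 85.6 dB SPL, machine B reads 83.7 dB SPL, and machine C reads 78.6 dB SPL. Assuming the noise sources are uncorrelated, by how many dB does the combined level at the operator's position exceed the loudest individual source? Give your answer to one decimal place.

2.7 dB

Uncorrelated sources add in intensity (power), not in dB.
L_total = 10·log₁₀(10^(85.6/10) + 10^(83.7/10) + 10^(78.6/10)) = 88.26 dB SPL.
Excess over the loudest (85.6 dB): 88.26 − 85.6 = 2.7 dB.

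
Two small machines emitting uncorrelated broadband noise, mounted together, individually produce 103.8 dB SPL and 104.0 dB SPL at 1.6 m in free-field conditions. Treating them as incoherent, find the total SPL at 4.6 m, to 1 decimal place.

Combined at 1.6 m: 10·log₁₀(10^(103.8/10)+10^(104.0/10)) = 106.91 dB SPL.
Then apply −20·log₁₀(4.6/1.6) = -9.17 dB → 97.7 dB SPL.

97.7 dB SPL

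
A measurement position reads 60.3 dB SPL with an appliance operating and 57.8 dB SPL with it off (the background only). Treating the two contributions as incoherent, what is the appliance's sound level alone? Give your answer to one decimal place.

Remove the background by subtracting linear intensities:
L_src = 10·log₁₀(10^(60.3/10) − 10^(57.8/10)) = 10·log₁₀(469000) = 56.7 dB SPL.

56.7 dB SPL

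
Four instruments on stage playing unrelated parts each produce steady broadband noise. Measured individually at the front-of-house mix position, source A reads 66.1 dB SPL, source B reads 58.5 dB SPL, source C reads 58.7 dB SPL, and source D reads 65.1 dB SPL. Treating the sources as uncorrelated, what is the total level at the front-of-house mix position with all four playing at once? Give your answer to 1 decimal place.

69.4 dB SPL

Add the sources as powers (linear), then convert back to dB:
L_total = 10·log₁₀(10^(66.1/10) + 10^(58.5/10) + 10^(58.7/10) + 10^(65.1/10)) = 10·log₁₀(8759000) = 69.4 dB SPL.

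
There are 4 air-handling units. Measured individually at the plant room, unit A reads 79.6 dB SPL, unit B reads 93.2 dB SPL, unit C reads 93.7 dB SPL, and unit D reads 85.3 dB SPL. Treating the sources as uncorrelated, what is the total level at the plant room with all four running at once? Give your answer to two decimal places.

96.87 dB SPL

Uncorrelated sources add in intensity (power), not in dB.
L_total = 10·log₁₀(10^(79.6/10) + 10^(93.2/10) + 10^(93.7/10) + 10^(85.3/10)) = 10·log₁₀(4864000000) = 96.87 dB SPL.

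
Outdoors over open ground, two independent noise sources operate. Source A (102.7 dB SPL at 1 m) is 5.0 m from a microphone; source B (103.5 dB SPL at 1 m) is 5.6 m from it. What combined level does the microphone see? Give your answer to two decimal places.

91.64 dB SPL

At the listener: L_A = 102.7 − 20·log₁₀(5.0) = 88.721 dB; L_B = 103.5 − 20·log₁₀(5.6) = 88.536 dB.
Combined: 10·log₁₀(10^(88.721/10)+10^(88.536/10)) = 91.64 dB SPL.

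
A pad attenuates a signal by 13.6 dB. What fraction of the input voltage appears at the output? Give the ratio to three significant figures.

0.209

Voltage ratio = 10^(dB/20).
10^(-13.6/20) = 10^(-0.6800) = 0.209.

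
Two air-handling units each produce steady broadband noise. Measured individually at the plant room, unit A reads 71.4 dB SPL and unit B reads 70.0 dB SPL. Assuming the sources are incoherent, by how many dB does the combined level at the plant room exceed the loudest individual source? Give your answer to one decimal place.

2.4 dB

Uncorrelated sources add in intensity (power), not in dB.
L_total = 10·log₁₀(10^(71.4/10) + 10^(70.0/10)) = 73.77 dB SPL.
Excess over the loudest (71.4 dB): 73.77 − 71.4 = 2.4 dB.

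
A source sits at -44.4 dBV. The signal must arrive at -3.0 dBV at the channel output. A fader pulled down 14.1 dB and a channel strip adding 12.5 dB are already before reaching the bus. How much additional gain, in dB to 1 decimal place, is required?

43.0 dB

The required make-up gain is the shortfall in the dB sum.
G = -3.0 − (-44.4) + 14.1 − 12.5 = 43.0 dB.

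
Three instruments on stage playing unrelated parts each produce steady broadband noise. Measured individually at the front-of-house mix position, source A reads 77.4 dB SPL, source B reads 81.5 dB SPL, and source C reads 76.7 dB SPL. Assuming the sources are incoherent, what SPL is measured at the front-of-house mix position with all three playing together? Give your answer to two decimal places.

Add the sources as powers (linear), then convert back to dB:
L_total = 10·log₁₀(10^(77.4/10) + 10^(81.5/10) + 10^(76.7/10)) = 10·log₁₀(243000000) = 83.86 dB SPL.

83.86 dB SPL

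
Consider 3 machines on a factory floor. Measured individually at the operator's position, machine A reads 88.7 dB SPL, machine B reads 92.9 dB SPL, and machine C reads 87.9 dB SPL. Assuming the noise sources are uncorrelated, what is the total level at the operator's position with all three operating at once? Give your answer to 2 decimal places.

95.20 dB SPL

Incoherent sources sum as intensities:
L_total = 10·log₁₀(10^(88.7/10) + 10^(92.9/10) + 10^(87.9/10)) = 10·log₁₀(3308000000) = 95.20 dB SPL.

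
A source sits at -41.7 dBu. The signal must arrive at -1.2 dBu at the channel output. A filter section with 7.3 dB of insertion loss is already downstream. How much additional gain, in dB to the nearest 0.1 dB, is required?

47.8 dB

The required make-up gain is the shortfall in the dB sum.
G = -1.2 − (-41.7) + 7.3 = 47.8 dB.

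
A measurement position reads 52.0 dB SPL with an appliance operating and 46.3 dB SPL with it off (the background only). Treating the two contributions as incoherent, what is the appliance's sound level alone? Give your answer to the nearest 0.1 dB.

Background correction is a power subtraction:
L_src = 10·log₁₀(10^(52.0/10) − 10^(46.3/10)) = 10·log₁₀(115800) = 50.6 dB SPL.

50.6 dB SPL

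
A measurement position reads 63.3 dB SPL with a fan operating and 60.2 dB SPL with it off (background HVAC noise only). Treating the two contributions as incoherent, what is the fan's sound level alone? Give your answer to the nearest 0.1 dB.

Remove the background by subtracting linear intensities:
L_src = 10·log₁₀(10^(63.3/10) − 10^(60.2/10)) = 10·log₁₀(1091000) = 60.4 dB SPL.

60.4 dB SPL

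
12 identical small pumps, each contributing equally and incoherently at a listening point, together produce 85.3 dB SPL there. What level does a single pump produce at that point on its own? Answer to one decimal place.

12 equal incoherent sources add 10·log₁₀(12) = 10.79 dB over one source.
L_one = 85.3 − 10.79 = 74.5 dB SPL.

74.5 dB SPL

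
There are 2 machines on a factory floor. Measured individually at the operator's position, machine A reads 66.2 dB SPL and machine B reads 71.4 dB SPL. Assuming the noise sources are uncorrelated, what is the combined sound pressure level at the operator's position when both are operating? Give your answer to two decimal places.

72.55 dB SPL

Incoherent sources sum as intensities:
L_total = 10·log₁₀(10^(66.2/10) + 10^(71.4/10)) = 10·log₁₀(17970000) = 72.55 dB SPL.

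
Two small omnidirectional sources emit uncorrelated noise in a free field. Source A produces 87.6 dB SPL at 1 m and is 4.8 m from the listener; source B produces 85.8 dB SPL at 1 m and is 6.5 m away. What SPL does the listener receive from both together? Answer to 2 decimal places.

75.31 dB SPL

At the listener: L_A = 87.6 − 20·log₁₀(4.8) = 73.975 dB; L_B = 85.8 − 20·log₁₀(6.5) = 69.542 dB.
Combined: 10·log₁₀(10^(73.975/10)+10^(69.542/10)) = 75.31 dB SPL.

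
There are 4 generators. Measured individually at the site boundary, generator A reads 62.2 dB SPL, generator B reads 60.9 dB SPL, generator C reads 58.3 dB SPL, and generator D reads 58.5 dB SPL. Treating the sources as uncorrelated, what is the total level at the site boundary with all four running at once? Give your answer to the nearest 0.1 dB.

66.3 dB SPL

Add the sources as powers (linear), then convert back to dB:
L_total = 10·log₁₀(10^(62.2/10) + 10^(60.9/10) + 10^(58.3/10) + 10^(58.5/10)) = 10·log₁₀(4274000) = 66.3 dB SPL.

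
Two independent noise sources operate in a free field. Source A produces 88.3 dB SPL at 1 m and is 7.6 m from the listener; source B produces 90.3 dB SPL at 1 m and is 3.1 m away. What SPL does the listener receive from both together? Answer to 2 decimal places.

At the listener: L_A = 88.3 − 20·log₁₀(7.6) = 70.684 dB; L_B = 90.3 − 20·log₁₀(3.1) = 80.473 dB.
Combined: 10·log₁₀(10^(70.684/10)+10^(80.473/10)) = 80.91 dB SPL.

80.91 dB SPL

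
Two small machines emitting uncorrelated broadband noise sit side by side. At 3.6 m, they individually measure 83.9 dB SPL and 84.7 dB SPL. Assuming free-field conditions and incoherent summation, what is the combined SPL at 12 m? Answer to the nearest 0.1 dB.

76.9 dB SPL

Combined at 3.6 m: 10·log₁₀(10^(83.9/10)+10^(84.7/10)) = 87.33 dB SPL.
Then apply −20·log₁₀(12/3.6) = -10.46 dB → 76.9 dB SPL.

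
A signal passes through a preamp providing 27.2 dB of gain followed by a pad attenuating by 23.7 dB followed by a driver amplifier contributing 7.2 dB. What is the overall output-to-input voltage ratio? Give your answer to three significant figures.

3.43

Net gain = 27.2 + (−23.7) + 7.2 = 10.7 dB.
Voltage ratio = 10^(10.7/20) = 3.43.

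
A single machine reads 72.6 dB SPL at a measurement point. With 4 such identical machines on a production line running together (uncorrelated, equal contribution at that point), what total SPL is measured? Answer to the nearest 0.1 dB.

4 equal incoherent sources raise the level by 10·log₁₀(4) = 6.02 dB.
L_total = 72.6 + 6.02 = 78.6 dB SPL.

78.6 dB SPL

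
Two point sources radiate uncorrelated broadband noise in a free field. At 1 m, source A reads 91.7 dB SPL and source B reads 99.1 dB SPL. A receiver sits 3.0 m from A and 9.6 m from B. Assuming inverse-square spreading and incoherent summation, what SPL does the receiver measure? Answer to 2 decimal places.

At the listener: L_A = 91.7 − 20·log₁₀(3.0) = 82.158 dB; L_B = 99.1 − 20·log₁₀(9.6) = 79.455 dB.
Combined: 10·log₁₀(10^(82.158/10)+10^(79.455/10)) = 84.02 dB SPL.

84.02 dB SPL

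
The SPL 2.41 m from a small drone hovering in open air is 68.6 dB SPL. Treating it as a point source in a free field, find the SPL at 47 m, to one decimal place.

42.8 dB SPL

For a point source in a free field, ΔL = −20·log₁₀(d₂/d₁).
ΔL = −20·log₁₀(47/2.41) = -25.80 dB, so L₂ = 68.6 + (-25.80) = 42.8 dB SPL.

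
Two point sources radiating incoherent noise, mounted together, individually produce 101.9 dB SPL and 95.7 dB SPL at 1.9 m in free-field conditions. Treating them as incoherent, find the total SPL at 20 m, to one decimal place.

82.4 dB SPL

Combined at 1.9 m: 10·log₁₀(10^(101.9/10)+10^(95.7/10)) = 102.83 dB SPL.
Then apply −20·log₁₀(20/1.9) = -20.45 dB → 82.4 dB SPL.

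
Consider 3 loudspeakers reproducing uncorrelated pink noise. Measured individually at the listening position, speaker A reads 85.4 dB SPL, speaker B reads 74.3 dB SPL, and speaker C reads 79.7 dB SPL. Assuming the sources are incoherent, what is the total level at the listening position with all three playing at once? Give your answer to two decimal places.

86.69 dB SPL

Incoherent sources sum as intensities:
L_total = 10·log₁₀(10^(85.4/10) + 10^(74.3/10) + 10^(79.7/10)) = 10·log₁₀(467000000) = 86.69 dB SPL.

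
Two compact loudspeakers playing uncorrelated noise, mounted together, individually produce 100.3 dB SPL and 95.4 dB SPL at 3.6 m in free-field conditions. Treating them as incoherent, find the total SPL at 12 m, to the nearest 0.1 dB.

Combined at 3.6 m: 10·log₁₀(10^(100.3/10)+10^(95.4/10)) = 101.52 dB SPL.
Then apply −20·log₁₀(12/3.6) = -10.46 dB → 91.1 dB SPL.

91.1 dB SPL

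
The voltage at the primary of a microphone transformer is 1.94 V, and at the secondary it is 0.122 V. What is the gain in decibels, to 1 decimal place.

-24.0 dB

Voltage ratio → dB uses the 20·log₁₀ form:
20·log₁₀(0.122/1.94) = 20·log₁₀(0.06289) = -24.0 dB.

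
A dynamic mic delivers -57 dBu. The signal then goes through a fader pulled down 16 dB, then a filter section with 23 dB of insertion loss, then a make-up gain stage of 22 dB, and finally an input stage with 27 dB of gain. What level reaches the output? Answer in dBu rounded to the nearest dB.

-47 dBu

Gain stages sum in dB:
-57 − 16 − 23 + 22 + 27 = -47 dBu.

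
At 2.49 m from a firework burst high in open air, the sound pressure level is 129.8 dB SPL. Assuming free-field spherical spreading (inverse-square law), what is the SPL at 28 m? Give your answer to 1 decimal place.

108.8 dB SPL

Inverse-square spreading gives ΔL = −20·log₁₀(d₂/d₁).
ΔL = −20·log₁₀(28/2.49) = -21.02 dB, so L₂ = 129.8 + (-21.02) = 108.8 dB SPL.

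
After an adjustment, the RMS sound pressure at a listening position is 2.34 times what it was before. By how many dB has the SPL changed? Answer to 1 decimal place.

Sound pressure is an amplitude quantity: ΔL = 20·log₁₀(p₂/p₁).
20·log₁₀(2.34) = 7.4 dB.

7.4 dB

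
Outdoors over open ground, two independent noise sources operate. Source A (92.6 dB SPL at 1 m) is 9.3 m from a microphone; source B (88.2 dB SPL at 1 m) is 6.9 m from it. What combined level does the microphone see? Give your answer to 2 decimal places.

At the listener: L_A = 92.6 − 20·log₁₀(9.3) = 73.230 dB; L_B = 88.2 − 20·log₁₀(6.9) = 71.423 dB.
Combined: 10·log₁₀(10^(73.230/10)+10^(71.423/10)) = 75.43 dB SPL.

75.43 dB SPL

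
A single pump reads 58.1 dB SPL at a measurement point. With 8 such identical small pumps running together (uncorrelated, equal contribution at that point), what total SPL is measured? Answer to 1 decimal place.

8 equal incoherent sources raise the level by 10·log₁₀(8) = 9.03 dB.
L_total = 58.1 + 9.03 = 67.1 dB SPL.

67.1 dB SPL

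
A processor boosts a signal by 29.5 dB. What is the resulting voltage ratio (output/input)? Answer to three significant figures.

Voltage ratio = 10^(dB/20).
10^(29.5/20) = 10^(1.475) = 29.9.

29.9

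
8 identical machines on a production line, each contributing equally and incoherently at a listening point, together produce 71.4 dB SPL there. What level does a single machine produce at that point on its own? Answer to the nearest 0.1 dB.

8 equal incoherent sources add 10·log₁₀(8) = 9.03 dB over one source.
L_one = 71.4 − 9.03 = 62.4 dB SPL.

62.4 dB SPL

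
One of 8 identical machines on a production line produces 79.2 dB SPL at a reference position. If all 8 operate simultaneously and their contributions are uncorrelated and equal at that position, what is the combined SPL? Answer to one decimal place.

8 equal incoherent sources raise the level by 10·log₁₀(8) = 9.03 dB.
L_total = 79.2 + 9.03 = 88.2 dB SPL.

88.2 dB SPL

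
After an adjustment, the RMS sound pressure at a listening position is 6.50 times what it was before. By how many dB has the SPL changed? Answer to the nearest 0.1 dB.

16.3 dB

SPL change from a pressure ratio uses the 20·log₁₀ form:
20·log₁₀(6.50) = 16.3 dB.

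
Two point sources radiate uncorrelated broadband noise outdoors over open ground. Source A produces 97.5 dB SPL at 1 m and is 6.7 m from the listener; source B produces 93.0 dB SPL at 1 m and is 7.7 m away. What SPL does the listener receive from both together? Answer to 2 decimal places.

82.01 dB SPL

At the listener: L_A = 97.5 − 20·log₁₀(6.7) = 80.979 dB; L_B = 93.0 − 20·log₁₀(7.7) = 75.270 dB.
Combined: 10·log₁₀(10^(80.979/10)+10^(75.270/10)) = 82.01 dB SPL.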